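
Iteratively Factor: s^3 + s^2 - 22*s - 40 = (s - 5)*(s^2 + 6*s + 8) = (s - 5)*(s + 4)*(s + 2)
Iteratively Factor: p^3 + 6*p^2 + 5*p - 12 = (p + 4)*(p^2 + 2*p - 3) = (p + 3)*(p + 4)*(p - 1)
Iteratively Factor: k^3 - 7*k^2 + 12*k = (k - 3)*(k^2 - 4*k) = k*(k - 3)*(k - 4)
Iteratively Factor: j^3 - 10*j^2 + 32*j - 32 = (j - 2)*(j^2 - 8*j + 16) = (j - 4)*(j - 2)*(j - 4)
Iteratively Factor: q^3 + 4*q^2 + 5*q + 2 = (q + 1)*(q^2 + 3*q + 2) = (q + 1)*(q + 2)*(q + 1)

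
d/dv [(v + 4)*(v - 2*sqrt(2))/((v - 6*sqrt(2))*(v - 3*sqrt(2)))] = (-7*sqrt(2)*v^2 - 4*v^2 + 16*sqrt(2)*v + 72*v - 72*sqrt(2))/(v^4 - 18*sqrt(2)*v^3 + 234*v^2 - 648*sqrt(2)*v + 1296)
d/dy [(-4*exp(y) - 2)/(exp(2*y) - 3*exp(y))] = 2*(2*exp(2*y) + 2*exp(y) - 3)*exp(-y)/(exp(2*y) - 6*exp(y) + 9)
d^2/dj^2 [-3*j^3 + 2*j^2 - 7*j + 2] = 4 - 18*j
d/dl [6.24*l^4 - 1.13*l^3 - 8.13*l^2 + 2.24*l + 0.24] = 24.96*l^3 - 3.39*l^2 - 16.26*l + 2.24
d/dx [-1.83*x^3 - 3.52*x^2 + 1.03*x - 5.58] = -5.49*x^2 - 7.04*x + 1.03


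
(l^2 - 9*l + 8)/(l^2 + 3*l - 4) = (l - 8)/(l + 4)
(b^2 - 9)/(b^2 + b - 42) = (b^2 - 9)/(b^2 + b - 42)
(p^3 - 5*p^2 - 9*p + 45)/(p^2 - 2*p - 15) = p - 3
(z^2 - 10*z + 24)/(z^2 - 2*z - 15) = (-z^2 + 10*z - 24)/(-z^2 + 2*z + 15)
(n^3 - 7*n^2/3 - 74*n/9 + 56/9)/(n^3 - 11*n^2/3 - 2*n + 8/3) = (n + 7/3)/(n + 1)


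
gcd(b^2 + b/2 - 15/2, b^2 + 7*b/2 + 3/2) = b + 3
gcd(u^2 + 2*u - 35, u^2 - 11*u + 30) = u - 5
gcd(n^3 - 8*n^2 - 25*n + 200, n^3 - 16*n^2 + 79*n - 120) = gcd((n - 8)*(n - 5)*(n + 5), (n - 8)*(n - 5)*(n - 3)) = n^2 - 13*n + 40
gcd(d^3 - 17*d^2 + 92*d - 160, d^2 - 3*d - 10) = d - 5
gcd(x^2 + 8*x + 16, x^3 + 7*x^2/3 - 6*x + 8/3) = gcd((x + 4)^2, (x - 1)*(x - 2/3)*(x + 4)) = x + 4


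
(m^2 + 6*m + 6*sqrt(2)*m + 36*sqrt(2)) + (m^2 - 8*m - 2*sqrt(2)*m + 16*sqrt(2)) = 2*m^2 - 2*m + 4*sqrt(2)*m + 52*sqrt(2)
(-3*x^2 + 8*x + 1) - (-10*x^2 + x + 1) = 7*x^2 + 7*x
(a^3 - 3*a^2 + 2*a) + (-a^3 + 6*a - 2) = -3*a^2 + 8*a - 2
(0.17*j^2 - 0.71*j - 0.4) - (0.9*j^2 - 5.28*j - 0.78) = -0.73*j^2 + 4.57*j + 0.38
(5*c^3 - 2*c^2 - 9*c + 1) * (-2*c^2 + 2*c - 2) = -10*c^5 + 14*c^4 + 4*c^3 - 16*c^2 + 20*c - 2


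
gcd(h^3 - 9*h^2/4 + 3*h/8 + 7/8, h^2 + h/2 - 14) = 1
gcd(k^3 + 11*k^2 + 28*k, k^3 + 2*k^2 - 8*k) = k^2 + 4*k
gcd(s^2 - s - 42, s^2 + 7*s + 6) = s + 6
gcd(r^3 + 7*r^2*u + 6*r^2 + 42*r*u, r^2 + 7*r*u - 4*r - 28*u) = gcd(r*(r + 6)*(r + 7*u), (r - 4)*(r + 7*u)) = r + 7*u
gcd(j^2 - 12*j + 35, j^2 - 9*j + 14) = j - 7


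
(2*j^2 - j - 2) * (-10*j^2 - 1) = -20*j^4 + 10*j^3 + 18*j^2 + j + 2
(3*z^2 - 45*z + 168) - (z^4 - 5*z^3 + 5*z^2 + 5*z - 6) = -z^4 + 5*z^3 - 2*z^2 - 50*z + 174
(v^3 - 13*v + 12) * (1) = v^3 - 13*v + 12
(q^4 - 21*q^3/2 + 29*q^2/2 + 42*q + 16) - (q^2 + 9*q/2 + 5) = q^4 - 21*q^3/2 + 27*q^2/2 + 75*q/2 + 11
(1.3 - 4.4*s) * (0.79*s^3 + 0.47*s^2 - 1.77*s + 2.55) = -3.476*s^4 - 1.041*s^3 + 8.399*s^2 - 13.521*s + 3.315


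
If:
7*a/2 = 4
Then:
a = 8/7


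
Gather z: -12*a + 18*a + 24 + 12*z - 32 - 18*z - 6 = 6*a - 6*z - 14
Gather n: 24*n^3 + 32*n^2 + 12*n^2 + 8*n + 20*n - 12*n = 24*n^3 + 44*n^2 + 16*n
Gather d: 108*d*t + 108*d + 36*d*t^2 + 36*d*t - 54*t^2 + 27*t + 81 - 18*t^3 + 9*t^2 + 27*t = d*(36*t^2 + 144*t + 108) - 18*t^3 - 45*t^2 + 54*t + 81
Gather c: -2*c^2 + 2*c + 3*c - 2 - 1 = -2*c^2 + 5*c - 3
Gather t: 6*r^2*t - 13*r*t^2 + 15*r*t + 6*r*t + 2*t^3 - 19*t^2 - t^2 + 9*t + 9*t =2*t^3 + t^2*(-13*r - 20) + t*(6*r^2 + 21*r + 18)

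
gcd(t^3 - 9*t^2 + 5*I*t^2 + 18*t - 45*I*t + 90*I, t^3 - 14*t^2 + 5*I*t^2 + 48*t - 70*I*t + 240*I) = t^2 + t*(-6 + 5*I) - 30*I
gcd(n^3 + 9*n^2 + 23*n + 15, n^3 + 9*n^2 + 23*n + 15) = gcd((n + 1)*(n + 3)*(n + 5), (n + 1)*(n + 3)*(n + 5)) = n^3 + 9*n^2 + 23*n + 15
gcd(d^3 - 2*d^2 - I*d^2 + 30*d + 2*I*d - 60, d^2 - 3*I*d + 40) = d + 5*I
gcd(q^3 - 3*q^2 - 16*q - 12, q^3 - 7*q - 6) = q^2 + 3*q + 2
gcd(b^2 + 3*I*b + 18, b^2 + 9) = b - 3*I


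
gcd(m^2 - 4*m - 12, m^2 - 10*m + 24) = m - 6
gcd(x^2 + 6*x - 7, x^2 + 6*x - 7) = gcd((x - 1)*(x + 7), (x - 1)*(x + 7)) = x^2 + 6*x - 7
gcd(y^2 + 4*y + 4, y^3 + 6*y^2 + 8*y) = y + 2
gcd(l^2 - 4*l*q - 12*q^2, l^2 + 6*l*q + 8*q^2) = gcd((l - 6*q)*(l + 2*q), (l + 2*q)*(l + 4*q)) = l + 2*q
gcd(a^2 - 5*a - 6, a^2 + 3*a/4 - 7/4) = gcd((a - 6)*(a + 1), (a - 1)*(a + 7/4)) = 1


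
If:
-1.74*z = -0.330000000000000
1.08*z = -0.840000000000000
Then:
No Solution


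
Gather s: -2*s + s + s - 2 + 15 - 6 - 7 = 0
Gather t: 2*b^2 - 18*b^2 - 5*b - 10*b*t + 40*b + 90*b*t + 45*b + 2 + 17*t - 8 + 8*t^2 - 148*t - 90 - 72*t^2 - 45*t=-16*b^2 + 80*b - 64*t^2 + t*(80*b - 176) - 96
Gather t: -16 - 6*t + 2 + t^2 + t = t^2 - 5*t - 14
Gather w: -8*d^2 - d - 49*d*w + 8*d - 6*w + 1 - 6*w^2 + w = -8*d^2 + 7*d - 6*w^2 + w*(-49*d - 5) + 1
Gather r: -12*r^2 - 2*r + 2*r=-12*r^2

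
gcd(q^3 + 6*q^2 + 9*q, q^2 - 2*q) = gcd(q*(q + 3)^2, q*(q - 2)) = q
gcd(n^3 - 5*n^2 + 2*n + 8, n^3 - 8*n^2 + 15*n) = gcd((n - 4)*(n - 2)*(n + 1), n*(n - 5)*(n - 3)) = 1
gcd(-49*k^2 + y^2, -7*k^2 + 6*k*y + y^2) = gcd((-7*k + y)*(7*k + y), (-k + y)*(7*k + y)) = 7*k + y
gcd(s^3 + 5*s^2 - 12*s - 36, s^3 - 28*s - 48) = s + 2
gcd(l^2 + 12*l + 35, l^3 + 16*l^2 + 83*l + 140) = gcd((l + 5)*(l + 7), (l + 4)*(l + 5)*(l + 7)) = l^2 + 12*l + 35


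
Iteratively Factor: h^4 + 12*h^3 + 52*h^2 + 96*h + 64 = (h + 4)*(h^3 + 8*h^2 + 20*h + 16) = (h + 2)*(h + 4)*(h^2 + 6*h + 8) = (h + 2)^2*(h + 4)*(h + 4)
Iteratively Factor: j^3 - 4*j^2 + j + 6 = (j - 3)*(j^2 - j - 2) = (j - 3)*(j + 1)*(j - 2)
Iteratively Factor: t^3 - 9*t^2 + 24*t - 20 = (t - 2)*(t^2 - 7*t + 10) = (t - 5)*(t - 2)*(t - 2)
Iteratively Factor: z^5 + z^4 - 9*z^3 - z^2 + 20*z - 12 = (z + 2)*(z^4 - z^3 - 7*z^2 + 13*z - 6) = (z + 2)*(z + 3)*(z^3 - 4*z^2 + 5*z - 2) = (z - 1)*(z + 2)*(z + 3)*(z^2 - 3*z + 2) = (z - 2)*(z - 1)*(z + 2)*(z + 3)*(z - 1)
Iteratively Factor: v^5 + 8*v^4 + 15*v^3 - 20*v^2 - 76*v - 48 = (v + 3)*(v^4 + 5*v^3 - 20*v - 16) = (v - 2)*(v + 3)*(v^3 + 7*v^2 + 14*v + 8) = (v - 2)*(v + 2)*(v + 3)*(v^2 + 5*v + 4) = (v - 2)*(v + 2)*(v + 3)*(v + 4)*(v + 1)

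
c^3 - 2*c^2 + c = c*(c - 1)^2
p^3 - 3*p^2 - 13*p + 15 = (p - 5)*(p - 1)*(p + 3)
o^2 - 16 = (o - 4)*(o + 4)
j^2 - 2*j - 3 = (j - 3)*(j + 1)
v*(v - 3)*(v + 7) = v^3 + 4*v^2 - 21*v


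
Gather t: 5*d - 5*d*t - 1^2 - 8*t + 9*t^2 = 5*d + 9*t^2 + t*(-5*d - 8) - 1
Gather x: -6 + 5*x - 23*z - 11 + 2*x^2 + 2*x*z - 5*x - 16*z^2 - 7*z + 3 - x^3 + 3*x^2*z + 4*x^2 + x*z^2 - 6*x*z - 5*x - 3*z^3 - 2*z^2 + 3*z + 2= -x^3 + x^2*(3*z + 6) + x*(z^2 - 4*z - 5) - 3*z^3 - 18*z^2 - 27*z - 12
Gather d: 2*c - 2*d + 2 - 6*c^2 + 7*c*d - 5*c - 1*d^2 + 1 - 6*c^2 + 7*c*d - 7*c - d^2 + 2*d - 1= -12*c^2 + 14*c*d - 10*c - 2*d^2 + 2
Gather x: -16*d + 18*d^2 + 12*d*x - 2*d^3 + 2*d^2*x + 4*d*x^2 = -2*d^3 + 18*d^2 + 4*d*x^2 - 16*d + x*(2*d^2 + 12*d)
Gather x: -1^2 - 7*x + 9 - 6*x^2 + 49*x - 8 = -6*x^2 + 42*x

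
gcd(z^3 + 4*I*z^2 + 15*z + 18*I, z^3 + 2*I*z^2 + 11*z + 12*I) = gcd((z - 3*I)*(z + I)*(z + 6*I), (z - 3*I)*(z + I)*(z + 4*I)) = z^2 - 2*I*z + 3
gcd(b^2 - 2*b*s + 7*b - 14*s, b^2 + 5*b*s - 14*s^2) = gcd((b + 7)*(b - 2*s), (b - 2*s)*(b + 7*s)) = -b + 2*s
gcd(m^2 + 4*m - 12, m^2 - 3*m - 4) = 1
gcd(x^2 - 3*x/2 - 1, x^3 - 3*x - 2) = x - 2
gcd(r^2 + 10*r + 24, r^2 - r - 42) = r + 6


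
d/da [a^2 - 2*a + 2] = 2*a - 2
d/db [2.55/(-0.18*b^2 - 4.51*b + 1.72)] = (0.918*b + 11.5005)/(0.18*b^2 + 4.51*b - 1.72)^2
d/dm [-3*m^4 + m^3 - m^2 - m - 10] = -12*m^3 + 3*m^2 - 2*m - 1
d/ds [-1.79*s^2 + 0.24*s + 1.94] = 0.24 - 3.58*s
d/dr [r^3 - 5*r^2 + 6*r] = 3*r^2 - 10*r + 6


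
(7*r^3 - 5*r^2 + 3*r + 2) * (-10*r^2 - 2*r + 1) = -70*r^5 + 36*r^4 - 13*r^3 - 31*r^2 - r + 2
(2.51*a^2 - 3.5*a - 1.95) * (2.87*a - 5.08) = 7.2037*a^3 - 22.7958*a^2 + 12.1835*a + 9.906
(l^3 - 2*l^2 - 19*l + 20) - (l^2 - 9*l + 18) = l^3 - 3*l^2 - 10*l + 2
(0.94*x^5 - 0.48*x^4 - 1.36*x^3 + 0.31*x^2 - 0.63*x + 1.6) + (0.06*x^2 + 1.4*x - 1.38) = 0.94*x^5 - 0.48*x^4 - 1.36*x^3 + 0.37*x^2 + 0.77*x + 0.22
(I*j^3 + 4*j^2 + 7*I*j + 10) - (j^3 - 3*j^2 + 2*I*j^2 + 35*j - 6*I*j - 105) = -j^3 + I*j^3 + 7*j^2 - 2*I*j^2 - 35*j + 13*I*j + 115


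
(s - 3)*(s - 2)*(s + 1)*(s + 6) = s^4 + 2*s^3 - 23*s^2 + 12*s + 36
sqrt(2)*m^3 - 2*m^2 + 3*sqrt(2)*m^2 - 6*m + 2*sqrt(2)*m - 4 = (m + 2)*(m - sqrt(2))*(sqrt(2)*m + sqrt(2))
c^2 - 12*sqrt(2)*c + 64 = (c - 8*sqrt(2))*(c - 4*sqrt(2))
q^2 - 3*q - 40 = (q - 8)*(q + 5)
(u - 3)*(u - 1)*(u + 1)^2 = u^4 - 2*u^3 - 4*u^2 + 2*u + 3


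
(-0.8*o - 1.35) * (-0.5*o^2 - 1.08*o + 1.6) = 0.4*o^3 + 1.539*o^2 + 0.178*o - 2.16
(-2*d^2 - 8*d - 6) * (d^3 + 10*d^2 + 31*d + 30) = -2*d^5 - 28*d^4 - 148*d^3 - 368*d^2 - 426*d - 180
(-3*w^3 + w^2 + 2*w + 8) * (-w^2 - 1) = 3*w^5 - w^4 + w^3 - 9*w^2 - 2*w - 8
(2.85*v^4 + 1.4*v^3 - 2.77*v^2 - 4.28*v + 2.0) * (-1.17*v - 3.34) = -3.3345*v^5 - 11.157*v^4 - 1.4351*v^3 + 14.2594*v^2 + 11.9552*v - 6.68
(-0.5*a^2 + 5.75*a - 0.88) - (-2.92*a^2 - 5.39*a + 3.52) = 2.42*a^2 + 11.14*a - 4.4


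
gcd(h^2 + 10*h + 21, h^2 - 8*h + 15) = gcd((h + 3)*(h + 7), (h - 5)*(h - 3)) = 1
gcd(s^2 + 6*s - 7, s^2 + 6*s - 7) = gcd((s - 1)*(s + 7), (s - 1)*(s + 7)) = s^2 + 6*s - 7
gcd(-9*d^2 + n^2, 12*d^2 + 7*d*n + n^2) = 3*d + n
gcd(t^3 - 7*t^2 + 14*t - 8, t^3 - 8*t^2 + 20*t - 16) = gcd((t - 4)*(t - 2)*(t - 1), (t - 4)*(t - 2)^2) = t^2 - 6*t + 8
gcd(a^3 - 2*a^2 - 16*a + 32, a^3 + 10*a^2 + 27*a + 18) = 1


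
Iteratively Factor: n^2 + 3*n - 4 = (n + 4)*(n - 1)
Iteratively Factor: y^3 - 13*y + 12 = (y - 3)*(y^2 + 3*y - 4) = (y - 3)*(y + 4)*(y - 1)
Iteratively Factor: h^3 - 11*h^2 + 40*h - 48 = (h - 4)*(h^2 - 7*h + 12) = (h - 4)^2*(h - 3)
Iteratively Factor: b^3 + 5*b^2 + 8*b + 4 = (b + 1)*(b^2 + 4*b + 4) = (b + 1)*(b + 2)*(b + 2)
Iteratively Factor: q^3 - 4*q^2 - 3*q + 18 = (q - 3)*(q^2 - q - 6) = (q - 3)*(q + 2)*(q - 3)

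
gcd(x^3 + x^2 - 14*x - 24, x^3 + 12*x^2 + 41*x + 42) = x^2 + 5*x + 6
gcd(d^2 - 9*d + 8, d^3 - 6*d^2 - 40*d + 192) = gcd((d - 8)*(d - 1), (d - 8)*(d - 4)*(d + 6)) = d - 8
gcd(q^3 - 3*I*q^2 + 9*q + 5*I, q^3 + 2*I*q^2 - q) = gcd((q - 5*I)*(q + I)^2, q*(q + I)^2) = q^2 + 2*I*q - 1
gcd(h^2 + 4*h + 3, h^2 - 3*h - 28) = 1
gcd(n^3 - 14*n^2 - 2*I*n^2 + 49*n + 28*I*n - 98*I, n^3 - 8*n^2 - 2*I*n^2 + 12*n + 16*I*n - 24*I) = n - 2*I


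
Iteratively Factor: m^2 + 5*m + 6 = (m + 3)*(m + 2)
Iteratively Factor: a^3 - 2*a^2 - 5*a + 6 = (a - 1)*(a^2 - a - 6) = (a - 3)*(a - 1)*(a + 2)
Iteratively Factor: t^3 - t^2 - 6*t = (t)*(t^2 - t - 6) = t*(t - 3)*(t + 2)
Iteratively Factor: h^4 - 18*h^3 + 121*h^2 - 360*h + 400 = (h - 5)*(h^3 - 13*h^2 + 56*h - 80) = (h - 5)*(h - 4)*(h^2 - 9*h + 20) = (h - 5)^2*(h - 4)*(h - 4)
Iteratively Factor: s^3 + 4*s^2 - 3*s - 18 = (s + 3)*(s^2 + s - 6) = (s + 3)^2*(s - 2)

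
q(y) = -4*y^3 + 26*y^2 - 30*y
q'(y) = -12*y^2 + 52*y - 30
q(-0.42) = 17.48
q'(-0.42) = -53.96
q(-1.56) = 125.26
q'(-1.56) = -140.32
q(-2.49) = 297.66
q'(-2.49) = -233.88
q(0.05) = -1.44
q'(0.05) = -27.43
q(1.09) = -6.99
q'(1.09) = 12.42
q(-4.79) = 1179.86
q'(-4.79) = -554.41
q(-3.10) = 462.02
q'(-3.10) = -306.52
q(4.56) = 24.56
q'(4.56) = -42.40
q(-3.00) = 432.00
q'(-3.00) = -294.00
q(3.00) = 36.00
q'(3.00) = 18.00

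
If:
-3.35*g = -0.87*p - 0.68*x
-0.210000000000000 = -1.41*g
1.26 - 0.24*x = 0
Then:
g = 0.15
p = -3.53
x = 5.25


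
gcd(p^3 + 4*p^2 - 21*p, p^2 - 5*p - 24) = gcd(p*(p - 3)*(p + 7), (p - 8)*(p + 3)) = 1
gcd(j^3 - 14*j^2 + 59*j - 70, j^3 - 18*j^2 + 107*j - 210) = j^2 - 12*j + 35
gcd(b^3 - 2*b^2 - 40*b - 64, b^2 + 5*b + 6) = b + 2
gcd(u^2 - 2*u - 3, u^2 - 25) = 1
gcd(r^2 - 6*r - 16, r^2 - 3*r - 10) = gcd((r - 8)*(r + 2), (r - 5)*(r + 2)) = r + 2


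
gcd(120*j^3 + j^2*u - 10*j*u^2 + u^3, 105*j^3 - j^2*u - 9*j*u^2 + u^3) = -15*j^2 - 2*j*u + u^2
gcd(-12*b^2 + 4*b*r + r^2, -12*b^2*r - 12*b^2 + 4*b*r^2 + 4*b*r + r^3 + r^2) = -12*b^2 + 4*b*r + r^2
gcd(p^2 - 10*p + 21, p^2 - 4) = 1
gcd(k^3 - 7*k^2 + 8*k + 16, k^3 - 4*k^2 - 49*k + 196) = k - 4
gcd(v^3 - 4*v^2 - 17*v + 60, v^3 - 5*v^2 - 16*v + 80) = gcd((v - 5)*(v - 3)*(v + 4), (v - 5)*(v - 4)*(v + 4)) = v^2 - v - 20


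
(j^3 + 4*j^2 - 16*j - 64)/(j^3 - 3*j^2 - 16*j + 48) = (j + 4)/(j - 3)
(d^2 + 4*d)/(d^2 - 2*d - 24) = d/(d - 6)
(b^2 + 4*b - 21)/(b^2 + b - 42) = (b - 3)/(b - 6)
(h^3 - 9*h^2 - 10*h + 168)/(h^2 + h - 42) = (h^2 - 3*h - 28)/(h + 7)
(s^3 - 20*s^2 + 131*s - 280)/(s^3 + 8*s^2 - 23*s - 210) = (s^2 - 15*s + 56)/(s^2 + 13*s + 42)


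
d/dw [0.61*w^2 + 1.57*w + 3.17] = 1.22*w + 1.57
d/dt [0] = 0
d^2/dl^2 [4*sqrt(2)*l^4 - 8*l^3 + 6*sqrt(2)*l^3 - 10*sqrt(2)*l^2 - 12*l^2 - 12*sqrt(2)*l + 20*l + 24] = 48*sqrt(2)*l^2 - 48*l + 36*sqrt(2)*l - 20*sqrt(2) - 24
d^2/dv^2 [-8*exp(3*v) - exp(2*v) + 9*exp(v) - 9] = (-72*exp(2*v) - 4*exp(v) + 9)*exp(v)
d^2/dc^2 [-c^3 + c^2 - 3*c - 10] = 2 - 6*c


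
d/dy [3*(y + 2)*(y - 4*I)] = 6*y + 6 - 12*I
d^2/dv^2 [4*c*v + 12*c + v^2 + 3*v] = 2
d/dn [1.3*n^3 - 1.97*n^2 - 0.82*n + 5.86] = 3.9*n^2 - 3.94*n - 0.82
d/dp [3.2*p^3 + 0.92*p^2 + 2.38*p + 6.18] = 9.6*p^2 + 1.84*p + 2.38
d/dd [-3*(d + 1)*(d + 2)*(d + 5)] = -9*d^2 - 48*d - 51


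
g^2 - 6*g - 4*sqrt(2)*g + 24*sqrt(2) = (g - 6)*(g - 4*sqrt(2))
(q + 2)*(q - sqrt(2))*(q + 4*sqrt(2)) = q^3 + 2*q^2 + 3*sqrt(2)*q^2 - 8*q + 6*sqrt(2)*q - 16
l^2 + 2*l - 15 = (l - 3)*(l + 5)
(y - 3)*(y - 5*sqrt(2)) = y^2 - 5*sqrt(2)*y - 3*y + 15*sqrt(2)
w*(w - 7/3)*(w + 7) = w^3 + 14*w^2/3 - 49*w/3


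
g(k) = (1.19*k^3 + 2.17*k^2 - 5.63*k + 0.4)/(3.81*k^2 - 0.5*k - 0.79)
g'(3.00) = 0.47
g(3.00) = 1.10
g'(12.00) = 0.32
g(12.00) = 4.25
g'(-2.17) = 0.64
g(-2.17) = 0.59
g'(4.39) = 0.38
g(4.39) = 1.68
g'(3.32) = 0.44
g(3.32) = 1.24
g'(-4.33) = 0.39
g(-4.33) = -0.43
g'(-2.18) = 0.64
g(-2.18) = 0.58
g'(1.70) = 0.87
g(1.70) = 0.31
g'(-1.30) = 1.47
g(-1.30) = 1.39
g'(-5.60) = 0.36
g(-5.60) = -0.90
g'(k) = (0.5 - 7.62*k)*(1.19*k^3 + 2.17*k^2 - 5.63*k + 0.4)/(3.81*k^2 - 0.5*k - 0.79)^2 + (3.57*k^2 + 4.34*k - 5.63)/(3.81*k^2 - 0.5*k - 0.79)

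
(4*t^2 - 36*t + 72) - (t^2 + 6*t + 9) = 3*t^2 - 42*t + 63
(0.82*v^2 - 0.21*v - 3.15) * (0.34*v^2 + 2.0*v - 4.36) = 0.2788*v^4 + 1.5686*v^3 - 5.0662*v^2 - 5.3844*v + 13.734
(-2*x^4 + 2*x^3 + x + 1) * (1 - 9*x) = 18*x^5 - 20*x^4 + 2*x^3 - 9*x^2 - 8*x + 1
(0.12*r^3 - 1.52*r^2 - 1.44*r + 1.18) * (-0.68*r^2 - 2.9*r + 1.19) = -0.0816*r^5 + 0.6856*r^4 + 5.53*r^3 + 1.5648*r^2 - 5.1356*r + 1.4042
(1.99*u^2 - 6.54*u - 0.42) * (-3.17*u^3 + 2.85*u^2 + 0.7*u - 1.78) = -6.3083*u^5 + 26.4033*u^4 - 15.9146*u^3 - 9.3172*u^2 + 11.3472*u + 0.7476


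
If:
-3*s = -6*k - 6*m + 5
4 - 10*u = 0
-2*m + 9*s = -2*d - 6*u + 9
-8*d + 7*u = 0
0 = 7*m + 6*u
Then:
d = 7/20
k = 1847/1260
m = -12/35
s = 73/126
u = 2/5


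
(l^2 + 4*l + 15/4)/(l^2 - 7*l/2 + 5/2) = (4*l^2 + 16*l + 15)/(2*(2*l^2 - 7*l + 5))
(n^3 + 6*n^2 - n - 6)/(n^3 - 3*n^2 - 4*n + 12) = (n^3 + 6*n^2 - n - 6)/(n^3 - 3*n^2 - 4*n + 12)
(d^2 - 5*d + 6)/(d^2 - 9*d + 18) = (d - 2)/(d - 6)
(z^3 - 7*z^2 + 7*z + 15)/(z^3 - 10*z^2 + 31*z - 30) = (z + 1)/(z - 2)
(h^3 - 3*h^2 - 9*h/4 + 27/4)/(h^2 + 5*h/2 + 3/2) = (2*h^2 - 9*h + 9)/(2*(h + 1))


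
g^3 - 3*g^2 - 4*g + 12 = (g - 3)*(g - 2)*(g + 2)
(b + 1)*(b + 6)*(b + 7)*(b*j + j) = b^4*j + 15*b^3*j + 69*b^2*j + 97*b*j + 42*j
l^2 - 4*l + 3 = (l - 3)*(l - 1)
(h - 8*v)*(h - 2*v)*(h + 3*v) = h^3 - 7*h^2*v - 14*h*v^2 + 48*v^3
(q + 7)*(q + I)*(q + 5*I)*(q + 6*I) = q^4 + 7*q^3 + 12*I*q^3 - 41*q^2 + 84*I*q^2 - 287*q - 30*I*q - 210*I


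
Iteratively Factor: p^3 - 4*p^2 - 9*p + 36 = (p - 3)*(p^2 - p - 12) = (p - 4)*(p - 3)*(p + 3)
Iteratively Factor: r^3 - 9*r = (r + 3)*(r^2 - 3*r) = r*(r + 3)*(r - 3)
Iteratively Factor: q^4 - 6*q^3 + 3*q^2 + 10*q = (q - 5)*(q^3 - q^2 - 2*q) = (q - 5)*(q + 1)*(q^2 - 2*q) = (q - 5)*(q - 2)*(q + 1)*(q)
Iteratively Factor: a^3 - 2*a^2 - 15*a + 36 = (a + 4)*(a^2 - 6*a + 9) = (a - 3)*(a + 4)*(a - 3)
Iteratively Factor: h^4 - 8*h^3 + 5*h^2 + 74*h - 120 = (h + 3)*(h^3 - 11*h^2 + 38*h - 40) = (h - 2)*(h + 3)*(h^2 - 9*h + 20) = (h - 5)*(h - 2)*(h + 3)*(h - 4)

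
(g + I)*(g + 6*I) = g^2 + 7*I*g - 6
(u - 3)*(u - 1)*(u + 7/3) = u^3 - 5*u^2/3 - 19*u/3 + 7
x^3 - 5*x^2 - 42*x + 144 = (x - 8)*(x - 3)*(x + 6)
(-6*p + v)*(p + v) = -6*p^2 - 5*p*v + v^2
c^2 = c^2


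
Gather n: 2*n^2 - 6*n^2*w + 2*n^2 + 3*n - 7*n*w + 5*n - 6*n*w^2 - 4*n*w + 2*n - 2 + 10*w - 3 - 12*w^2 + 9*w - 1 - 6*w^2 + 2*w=n^2*(4 - 6*w) + n*(-6*w^2 - 11*w + 10) - 18*w^2 + 21*w - 6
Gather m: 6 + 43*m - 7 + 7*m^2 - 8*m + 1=7*m^2 + 35*m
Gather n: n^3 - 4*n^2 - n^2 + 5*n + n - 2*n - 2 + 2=n^3 - 5*n^2 + 4*n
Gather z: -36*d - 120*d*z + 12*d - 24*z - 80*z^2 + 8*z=-24*d - 80*z^2 + z*(-120*d - 16)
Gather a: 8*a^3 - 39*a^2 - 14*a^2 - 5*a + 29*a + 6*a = 8*a^3 - 53*a^2 + 30*a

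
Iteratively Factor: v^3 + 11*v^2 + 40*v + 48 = (v + 4)*(v^2 + 7*v + 12) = (v + 3)*(v + 4)*(v + 4)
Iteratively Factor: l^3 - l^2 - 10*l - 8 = (l + 1)*(l^2 - 2*l - 8) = (l - 4)*(l + 1)*(l + 2)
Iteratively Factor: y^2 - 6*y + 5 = (y - 5)*(y - 1)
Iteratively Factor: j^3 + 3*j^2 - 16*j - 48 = (j + 4)*(j^2 - j - 12) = (j - 4)*(j + 4)*(j + 3)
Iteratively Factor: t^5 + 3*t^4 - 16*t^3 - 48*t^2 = (t + 3)*(t^4 - 16*t^2) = t*(t + 3)*(t^3 - 16*t) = t^2*(t + 3)*(t^2 - 16) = t^2*(t + 3)*(t + 4)*(t - 4)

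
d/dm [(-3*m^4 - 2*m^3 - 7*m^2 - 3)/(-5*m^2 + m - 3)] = (30*m^5 + m^4 + 32*m^3 + 11*m^2 + 12*m + 3)/(25*m^4 - 10*m^3 + 31*m^2 - 6*m + 9)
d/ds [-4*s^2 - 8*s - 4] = -8*s - 8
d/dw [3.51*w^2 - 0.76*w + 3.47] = 7.02*w - 0.76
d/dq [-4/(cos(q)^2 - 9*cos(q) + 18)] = 4*(9 - 2*cos(q))*sin(q)/(cos(q)^2 - 9*cos(q) + 18)^2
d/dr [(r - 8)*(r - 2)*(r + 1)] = 3*r^2 - 18*r + 6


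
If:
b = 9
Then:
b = 9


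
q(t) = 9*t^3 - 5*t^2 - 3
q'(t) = 27*t^2 - 10*t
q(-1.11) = -21.47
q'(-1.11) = 44.37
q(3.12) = 221.67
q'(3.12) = 231.63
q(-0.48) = -5.15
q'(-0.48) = 11.02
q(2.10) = 58.30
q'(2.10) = 98.07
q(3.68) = 377.81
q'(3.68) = 328.84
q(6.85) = 2655.16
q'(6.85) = 1198.41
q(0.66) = -2.59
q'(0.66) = 5.16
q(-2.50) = -174.88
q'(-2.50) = 193.75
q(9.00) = 6153.00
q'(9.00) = 2097.00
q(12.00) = 14829.00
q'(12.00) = 3768.00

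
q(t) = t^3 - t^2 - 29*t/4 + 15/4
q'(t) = 3*t^2 - 2*t - 29/4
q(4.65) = 48.96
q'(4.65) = 48.32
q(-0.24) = 5.42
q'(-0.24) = -6.60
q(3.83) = 17.50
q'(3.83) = 29.10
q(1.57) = -6.23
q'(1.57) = -3.00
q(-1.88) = 7.20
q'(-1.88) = 7.11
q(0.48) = 0.15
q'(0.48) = -7.52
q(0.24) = 1.97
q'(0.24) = -7.56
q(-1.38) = 9.22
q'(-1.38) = 1.22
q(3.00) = 0.00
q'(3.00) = 13.75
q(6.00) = 140.25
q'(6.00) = 88.75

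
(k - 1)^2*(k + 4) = k^3 + 2*k^2 - 7*k + 4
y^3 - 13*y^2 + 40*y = y*(y - 8)*(y - 5)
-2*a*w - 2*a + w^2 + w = (-2*a + w)*(w + 1)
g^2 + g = g*(g + 1)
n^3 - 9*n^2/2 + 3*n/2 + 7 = (n - 7/2)*(n - 2)*(n + 1)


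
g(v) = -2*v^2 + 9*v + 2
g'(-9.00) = 45.00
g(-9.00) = -241.00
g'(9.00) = -27.00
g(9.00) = -79.00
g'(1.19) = 4.24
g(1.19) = 9.88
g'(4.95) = -10.80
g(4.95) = -2.46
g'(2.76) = -2.04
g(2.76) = 11.60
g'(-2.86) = 20.44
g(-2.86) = -40.10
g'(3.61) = -5.44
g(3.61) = 8.43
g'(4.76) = -10.04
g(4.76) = -0.48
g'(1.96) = 1.16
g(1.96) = 11.96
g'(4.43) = -8.72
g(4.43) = 2.62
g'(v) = 9 - 4*v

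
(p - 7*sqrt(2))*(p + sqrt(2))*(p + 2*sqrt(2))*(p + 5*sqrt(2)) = p^4 + sqrt(2)*p^3 - 78*p^2 - 218*sqrt(2)*p - 280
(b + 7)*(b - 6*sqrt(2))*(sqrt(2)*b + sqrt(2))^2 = 2*b^4 - 12*sqrt(2)*b^3 + 18*b^3 - 108*sqrt(2)*b^2 + 30*b^2 - 180*sqrt(2)*b + 14*b - 84*sqrt(2)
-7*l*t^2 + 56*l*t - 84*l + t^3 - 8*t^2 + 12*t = (-7*l + t)*(t - 6)*(t - 2)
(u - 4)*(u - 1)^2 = u^3 - 6*u^2 + 9*u - 4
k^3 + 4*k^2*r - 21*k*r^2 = k*(k - 3*r)*(k + 7*r)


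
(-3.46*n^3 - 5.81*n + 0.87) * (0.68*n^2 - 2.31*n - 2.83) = -2.3528*n^5 + 7.9926*n^4 + 5.841*n^3 + 14.0127*n^2 + 14.4326*n - 2.4621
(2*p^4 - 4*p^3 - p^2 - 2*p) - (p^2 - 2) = 2*p^4 - 4*p^3 - 2*p^2 - 2*p + 2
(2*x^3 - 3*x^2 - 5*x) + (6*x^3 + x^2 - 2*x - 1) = 8*x^3 - 2*x^2 - 7*x - 1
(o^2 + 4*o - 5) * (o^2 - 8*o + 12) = o^4 - 4*o^3 - 25*o^2 + 88*o - 60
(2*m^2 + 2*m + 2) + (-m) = 2*m^2 + m + 2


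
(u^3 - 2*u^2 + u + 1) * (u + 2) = u^4 - 3*u^2 + 3*u + 2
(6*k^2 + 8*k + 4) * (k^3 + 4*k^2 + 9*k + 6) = 6*k^5 + 32*k^4 + 90*k^3 + 124*k^2 + 84*k + 24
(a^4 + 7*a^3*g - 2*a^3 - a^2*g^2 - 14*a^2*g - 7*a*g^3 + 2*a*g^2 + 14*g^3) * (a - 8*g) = a^5 - a^4*g - 2*a^4 - 57*a^3*g^2 + 2*a^3*g + a^2*g^3 + 114*a^2*g^2 + 56*a*g^4 - 2*a*g^3 - 112*g^4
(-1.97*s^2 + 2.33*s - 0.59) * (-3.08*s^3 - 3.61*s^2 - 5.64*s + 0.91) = 6.0676*s^5 - 0.0647000000000002*s^4 + 4.5167*s^3 - 12.804*s^2 + 5.4479*s - 0.5369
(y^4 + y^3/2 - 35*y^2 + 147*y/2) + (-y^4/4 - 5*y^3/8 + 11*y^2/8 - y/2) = 3*y^4/4 - y^3/8 - 269*y^2/8 + 73*y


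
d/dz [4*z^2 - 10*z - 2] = 8*z - 10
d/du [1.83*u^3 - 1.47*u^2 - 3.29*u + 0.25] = 5.49*u^2 - 2.94*u - 3.29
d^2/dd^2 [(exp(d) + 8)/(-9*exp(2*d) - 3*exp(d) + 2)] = (-81*exp(4*d) - 2565*exp(3*d) - 756*exp(2*d) - 654*exp(d) - 52)*exp(d)/(729*exp(6*d) + 729*exp(5*d) - 243*exp(4*d) - 297*exp(3*d) + 54*exp(2*d) + 36*exp(d) - 8)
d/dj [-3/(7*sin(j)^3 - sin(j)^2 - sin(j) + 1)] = 3*(21*sin(j)^2 - 2*sin(j) - 1)*cos(j)/(7*sin(j)^3 - sin(j)^2 - sin(j) + 1)^2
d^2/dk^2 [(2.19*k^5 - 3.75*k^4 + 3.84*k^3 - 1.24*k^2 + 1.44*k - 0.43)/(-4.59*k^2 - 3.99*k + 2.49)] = (-276.834834*k^7 - 483.715314*k^6 + 444.222144*k^5 + 753.78357*k^4 - 1183.807332*k^3 + 647.297406*k^2 - 194.34735*k + 10.283472)/(96.702579*k^6 + 252.185157*k^5 + 61.84107*k^4 - 210.091455*k^3 - 33.54777*k^2 + 74.215197*k - 15.438249)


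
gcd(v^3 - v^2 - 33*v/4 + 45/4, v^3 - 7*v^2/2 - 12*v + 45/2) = v^2 + 3*v/2 - 9/2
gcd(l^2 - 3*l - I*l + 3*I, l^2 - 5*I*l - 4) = l - I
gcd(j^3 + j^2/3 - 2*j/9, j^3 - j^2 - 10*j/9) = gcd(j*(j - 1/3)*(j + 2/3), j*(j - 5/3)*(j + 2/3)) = j^2 + 2*j/3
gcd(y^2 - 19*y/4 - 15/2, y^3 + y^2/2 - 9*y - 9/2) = 1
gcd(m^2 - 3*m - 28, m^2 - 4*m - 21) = m - 7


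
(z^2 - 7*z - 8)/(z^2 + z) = (z - 8)/z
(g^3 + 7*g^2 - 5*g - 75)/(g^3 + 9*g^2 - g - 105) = (g + 5)/(g + 7)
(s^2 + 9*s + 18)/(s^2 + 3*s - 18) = (s + 3)/(s - 3)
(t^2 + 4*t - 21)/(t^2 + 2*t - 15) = (t + 7)/(t + 5)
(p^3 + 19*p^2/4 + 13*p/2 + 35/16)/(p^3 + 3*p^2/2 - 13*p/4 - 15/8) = (4*p + 7)/(2*(2*p - 3))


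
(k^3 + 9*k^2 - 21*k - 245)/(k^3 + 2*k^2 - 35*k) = (k + 7)/k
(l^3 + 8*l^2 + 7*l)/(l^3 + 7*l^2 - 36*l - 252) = l*(l + 1)/(l^2 - 36)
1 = 1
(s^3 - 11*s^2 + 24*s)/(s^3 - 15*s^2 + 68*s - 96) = s/(s - 4)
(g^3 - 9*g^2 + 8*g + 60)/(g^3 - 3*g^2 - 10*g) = (g - 6)/g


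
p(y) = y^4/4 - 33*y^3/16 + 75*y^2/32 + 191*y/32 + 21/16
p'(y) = y^3 - 99*y^2/16 + 75*y/16 + 191/32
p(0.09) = 1.87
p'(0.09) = 6.34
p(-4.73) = 368.92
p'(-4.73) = -260.46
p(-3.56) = 142.98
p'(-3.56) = -134.25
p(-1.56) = 7.02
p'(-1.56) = -20.20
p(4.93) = -11.75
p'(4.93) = -1.49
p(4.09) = -6.22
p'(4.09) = -9.95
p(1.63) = 10.10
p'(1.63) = 1.50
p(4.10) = -6.32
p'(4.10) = -9.90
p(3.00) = 4.88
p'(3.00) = -8.66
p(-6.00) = 819.38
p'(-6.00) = -460.91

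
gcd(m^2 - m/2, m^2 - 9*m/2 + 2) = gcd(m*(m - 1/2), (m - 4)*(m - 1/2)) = m - 1/2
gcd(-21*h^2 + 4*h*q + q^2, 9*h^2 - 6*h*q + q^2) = -3*h + q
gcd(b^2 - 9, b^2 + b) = 1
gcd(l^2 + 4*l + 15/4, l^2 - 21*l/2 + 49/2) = 1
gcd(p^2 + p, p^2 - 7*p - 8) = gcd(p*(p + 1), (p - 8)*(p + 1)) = p + 1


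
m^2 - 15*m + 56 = (m - 8)*(m - 7)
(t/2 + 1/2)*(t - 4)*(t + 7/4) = t^3/2 - 5*t^2/8 - 37*t/8 - 7/2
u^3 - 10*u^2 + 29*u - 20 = (u - 5)*(u - 4)*(u - 1)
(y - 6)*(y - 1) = y^2 - 7*y + 6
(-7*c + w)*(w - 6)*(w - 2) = -7*c*w^2 + 56*c*w - 84*c + w^3 - 8*w^2 + 12*w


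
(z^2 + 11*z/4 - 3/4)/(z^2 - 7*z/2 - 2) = (-4*z^2 - 11*z + 3)/(2*(-2*z^2 + 7*z + 4))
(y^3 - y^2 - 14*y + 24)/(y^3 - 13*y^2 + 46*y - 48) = (y + 4)/(y - 8)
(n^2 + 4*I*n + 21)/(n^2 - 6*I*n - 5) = (n^2 + 4*I*n + 21)/(n^2 - 6*I*n - 5)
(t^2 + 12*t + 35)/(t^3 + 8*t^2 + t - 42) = (t + 5)/(t^2 + t - 6)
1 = 1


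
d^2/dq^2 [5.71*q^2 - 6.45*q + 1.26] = 11.4200000000000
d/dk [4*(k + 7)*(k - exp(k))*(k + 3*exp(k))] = 4*(1 - exp(k))*(k + 7)*(k + 3*exp(k)) + 4*(k + 7)*(k - exp(k))*(3*exp(k) + 1) + 4*(k - exp(k))*(k + 3*exp(k))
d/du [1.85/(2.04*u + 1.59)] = -3.774/(2.04*u + 1.59)^2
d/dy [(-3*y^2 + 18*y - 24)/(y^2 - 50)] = 6*(-3*y^2 + 58*y - 150)/(y^4 - 100*y^2 + 2500)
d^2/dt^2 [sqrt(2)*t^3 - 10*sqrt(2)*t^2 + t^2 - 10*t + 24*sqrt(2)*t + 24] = 6*sqrt(2)*t - 20*sqrt(2) + 2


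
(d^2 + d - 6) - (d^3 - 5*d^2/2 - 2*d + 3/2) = -d^3 + 7*d^2/2 + 3*d - 15/2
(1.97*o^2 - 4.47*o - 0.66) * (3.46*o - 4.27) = 6.8162*o^3 - 23.8781*o^2 + 16.8033*o + 2.8182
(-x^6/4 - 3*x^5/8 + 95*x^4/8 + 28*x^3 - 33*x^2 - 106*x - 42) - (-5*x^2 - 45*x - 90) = -x^6/4 - 3*x^5/8 + 95*x^4/8 + 28*x^3 - 28*x^2 - 61*x + 48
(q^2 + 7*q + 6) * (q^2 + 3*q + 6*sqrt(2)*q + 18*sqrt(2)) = q^4 + 6*sqrt(2)*q^3 + 10*q^3 + 27*q^2 + 60*sqrt(2)*q^2 + 18*q + 162*sqrt(2)*q + 108*sqrt(2)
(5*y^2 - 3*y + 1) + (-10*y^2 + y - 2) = -5*y^2 - 2*y - 1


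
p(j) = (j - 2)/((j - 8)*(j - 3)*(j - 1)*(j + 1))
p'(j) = -(j - 2)/((j - 8)*(j - 3)*(j - 1)*(j + 1)^2) - (j - 2)/((j - 8)*(j - 3)*(j - 1)^2*(j + 1)) + 1/((j - 8)*(j - 3)*(j - 1)*(j + 1)) - (j - 2)/((j - 8)*(j - 3)^2*(j - 1)*(j + 1)) - (j - 2)/((j - 8)^2*(j - 3)*(j - 1)*(j + 1)) = (-3*j^4 + 30*j^3 - 89*j^2 + 92*j - 2)/(j^8 - 22*j^7 + 167*j^6 - 484*j^5 + 239*j^4 + 1034*j^3 - 983*j^2 - 528*j + 576)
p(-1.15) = -0.26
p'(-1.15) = -1.84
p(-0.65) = 0.15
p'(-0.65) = -0.33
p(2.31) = 0.02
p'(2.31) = 0.07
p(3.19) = -0.14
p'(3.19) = 0.70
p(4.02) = -0.03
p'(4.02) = 0.03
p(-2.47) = -0.02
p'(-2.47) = -0.02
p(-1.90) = -0.03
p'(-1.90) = -0.05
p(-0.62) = 0.14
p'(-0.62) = -0.27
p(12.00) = 0.00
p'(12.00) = 0.00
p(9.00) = 0.01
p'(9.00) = -0.02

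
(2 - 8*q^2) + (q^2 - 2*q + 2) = -7*q^2 - 2*q + 4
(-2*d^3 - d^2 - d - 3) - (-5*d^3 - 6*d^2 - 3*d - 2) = 3*d^3 + 5*d^2 + 2*d - 1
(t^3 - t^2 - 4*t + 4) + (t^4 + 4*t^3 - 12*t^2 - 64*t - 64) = t^4 + 5*t^3 - 13*t^2 - 68*t - 60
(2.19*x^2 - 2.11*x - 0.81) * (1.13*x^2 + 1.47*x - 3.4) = 2.4747*x^4 + 0.835*x^3 - 11.463*x^2 + 5.9833*x + 2.754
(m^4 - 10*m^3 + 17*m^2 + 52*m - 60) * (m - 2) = m^5 - 12*m^4 + 37*m^3 + 18*m^2 - 164*m + 120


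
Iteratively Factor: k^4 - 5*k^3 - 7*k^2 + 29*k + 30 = (k + 1)*(k^3 - 6*k^2 - k + 30) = (k + 1)*(k + 2)*(k^2 - 8*k + 15) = (k - 3)*(k + 1)*(k + 2)*(k - 5)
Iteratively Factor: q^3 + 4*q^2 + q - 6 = (q + 2)*(q^2 + 2*q - 3) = (q - 1)*(q + 2)*(q + 3)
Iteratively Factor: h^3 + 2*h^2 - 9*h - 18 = (h - 3)*(h^2 + 5*h + 6) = (h - 3)*(h + 2)*(h + 3)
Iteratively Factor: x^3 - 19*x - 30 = (x + 2)*(x^2 - 2*x - 15) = (x + 2)*(x + 3)*(x - 5)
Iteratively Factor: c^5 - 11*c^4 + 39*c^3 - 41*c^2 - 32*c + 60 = (c - 3)*(c^4 - 8*c^3 + 15*c^2 + 4*c - 20) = (c - 3)*(c + 1)*(c^3 - 9*c^2 + 24*c - 20) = (c - 3)*(c - 2)*(c + 1)*(c^2 - 7*c + 10) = (c - 3)*(c - 2)^2*(c + 1)*(c - 5)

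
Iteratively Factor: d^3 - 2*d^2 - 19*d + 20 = (d + 4)*(d^2 - 6*d + 5) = (d - 1)*(d + 4)*(d - 5)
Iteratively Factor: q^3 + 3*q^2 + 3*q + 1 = (q + 1)*(q^2 + 2*q + 1) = (q + 1)^2*(q + 1)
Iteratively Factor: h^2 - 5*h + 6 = (h - 3)*(h - 2)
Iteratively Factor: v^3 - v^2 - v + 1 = (v - 1)*(v^2 - 1) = (v - 1)*(v + 1)*(v - 1)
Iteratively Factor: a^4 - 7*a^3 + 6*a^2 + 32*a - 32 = (a - 4)*(a^3 - 3*a^2 - 6*a + 8) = (a - 4)*(a - 1)*(a^2 - 2*a - 8) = (a - 4)*(a - 1)*(a + 2)*(a - 4)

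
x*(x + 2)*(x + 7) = x^3 + 9*x^2 + 14*x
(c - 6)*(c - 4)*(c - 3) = c^3 - 13*c^2 + 54*c - 72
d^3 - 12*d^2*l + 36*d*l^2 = d*(d - 6*l)^2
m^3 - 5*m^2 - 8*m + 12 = (m - 6)*(m - 1)*(m + 2)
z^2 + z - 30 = (z - 5)*(z + 6)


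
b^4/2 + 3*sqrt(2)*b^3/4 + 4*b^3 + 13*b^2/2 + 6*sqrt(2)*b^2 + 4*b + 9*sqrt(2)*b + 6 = (b/2 + sqrt(2)/2)*(b + 2)*(b + 6)*(b + sqrt(2)/2)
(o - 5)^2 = o^2 - 10*o + 25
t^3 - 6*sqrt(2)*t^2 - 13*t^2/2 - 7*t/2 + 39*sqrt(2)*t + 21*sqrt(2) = (t - 7)*(t + 1/2)*(t - 6*sqrt(2))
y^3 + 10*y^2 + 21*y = y*(y + 3)*(y + 7)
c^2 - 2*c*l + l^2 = (-c + l)^2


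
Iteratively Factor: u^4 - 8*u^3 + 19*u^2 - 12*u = (u - 3)*(u^3 - 5*u^2 + 4*u) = (u - 3)*(u - 1)*(u^2 - 4*u) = (u - 4)*(u - 3)*(u - 1)*(u)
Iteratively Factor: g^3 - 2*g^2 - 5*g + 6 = (g - 3)*(g^2 + g - 2) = (g - 3)*(g + 2)*(g - 1)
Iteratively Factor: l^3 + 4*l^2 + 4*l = (l + 2)*(l^2 + 2*l) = l*(l + 2)*(l + 2)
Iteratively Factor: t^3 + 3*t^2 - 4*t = (t)*(t^2 + 3*t - 4) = t*(t - 1)*(t + 4)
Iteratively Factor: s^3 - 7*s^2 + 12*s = (s - 3)*(s^2 - 4*s) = s*(s - 3)*(s - 4)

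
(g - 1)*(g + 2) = g^2 + g - 2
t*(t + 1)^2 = t^3 + 2*t^2 + t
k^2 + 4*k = k*(k + 4)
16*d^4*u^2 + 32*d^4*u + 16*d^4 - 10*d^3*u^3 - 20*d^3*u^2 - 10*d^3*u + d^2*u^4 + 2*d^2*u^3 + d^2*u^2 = (-8*d + u)*(-2*d + u)*(d*u + d)^2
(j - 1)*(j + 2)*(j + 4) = j^3 + 5*j^2 + 2*j - 8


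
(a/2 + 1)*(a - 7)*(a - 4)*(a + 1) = a^4/2 - 4*a^3 - 3*a^2/2 + 31*a + 28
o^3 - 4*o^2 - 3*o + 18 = (o - 3)^2*(o + 2)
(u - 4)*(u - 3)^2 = u^3 - 10*u^2 + 33*u - 36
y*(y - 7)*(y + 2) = y^3 - 5*y^2 - 14*y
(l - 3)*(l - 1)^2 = l^3 - 5*l^2 + 7*l - 3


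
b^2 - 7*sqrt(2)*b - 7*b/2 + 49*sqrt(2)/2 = (b - 7/2)*(b - 7*sqrt(2))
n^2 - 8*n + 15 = (n - 5)*(n - 3)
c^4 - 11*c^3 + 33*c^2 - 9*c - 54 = (c - 6)*(c - 3)^2*(c + 1)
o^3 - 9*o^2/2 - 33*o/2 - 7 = (o - 7)*(o + 1/2)*(o + 2)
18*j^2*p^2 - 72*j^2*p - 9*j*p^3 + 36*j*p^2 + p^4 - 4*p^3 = p*(-6*j + p)*(-3*j + p)*(p - 4)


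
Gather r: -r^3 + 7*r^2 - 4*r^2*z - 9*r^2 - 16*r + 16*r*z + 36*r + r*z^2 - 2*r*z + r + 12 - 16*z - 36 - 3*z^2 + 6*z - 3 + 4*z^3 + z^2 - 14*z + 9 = -r^3 + r^2*(-4*z - 2) + r*(z^2 + 14*z + 21) + 4*z^3 - 2*z^2 - 24*z - 18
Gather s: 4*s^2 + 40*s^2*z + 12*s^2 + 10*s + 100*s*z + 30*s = s^2*(40*z + 16) + s*(100*z + 40)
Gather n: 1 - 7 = -6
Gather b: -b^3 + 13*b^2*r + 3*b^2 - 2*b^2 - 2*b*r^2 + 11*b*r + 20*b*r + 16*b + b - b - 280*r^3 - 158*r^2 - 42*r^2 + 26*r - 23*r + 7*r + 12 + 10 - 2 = -b^3 + b^2*(13*r + 1) + b*(-2*r^2 + 31*r + 16) - 280*r^3 - 200*r^2 + 10*r + 20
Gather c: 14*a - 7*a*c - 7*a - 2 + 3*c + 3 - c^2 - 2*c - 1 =7*a - c^2 + c*(1 - 7*a)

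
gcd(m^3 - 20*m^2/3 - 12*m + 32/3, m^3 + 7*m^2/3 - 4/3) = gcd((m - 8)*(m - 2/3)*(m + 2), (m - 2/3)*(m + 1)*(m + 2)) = m^2 + 4*m/3 - 4/3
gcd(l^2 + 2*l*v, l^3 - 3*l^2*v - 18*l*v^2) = l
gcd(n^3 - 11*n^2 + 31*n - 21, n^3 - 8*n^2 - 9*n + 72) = n - 3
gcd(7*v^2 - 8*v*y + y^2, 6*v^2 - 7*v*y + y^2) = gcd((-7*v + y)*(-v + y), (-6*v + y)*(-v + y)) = -v + y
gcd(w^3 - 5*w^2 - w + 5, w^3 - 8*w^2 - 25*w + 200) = w - 5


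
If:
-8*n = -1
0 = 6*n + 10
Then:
No Solution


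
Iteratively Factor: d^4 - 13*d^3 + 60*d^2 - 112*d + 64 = (d - 1)*(d^3 - 12*d^2 + 48*d - 64) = (d - 4)*(d - 1)*(d^2 - 8*d + 16) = (d - 4)^2*(d - 1)*(d - 4)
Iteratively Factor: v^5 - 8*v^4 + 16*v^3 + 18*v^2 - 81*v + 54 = (v - 1)*(v^4 - 7*v^3 + 9*v^2 + 27*v - 54) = (v - 3)*(v - 1)*(v^3 - 4*v^2 - 3*v + 18) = (v - 3)^2*(v - 1)*(v^2 - v - 6) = (v - 3)^3*(v - 1)*(v + 2)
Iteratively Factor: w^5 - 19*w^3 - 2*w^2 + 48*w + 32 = (w - 4)*(w^4 + 4*w^3 - 3*w^2 - 14*w - 8) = (w - 4)*(w + 1)*(w^3 + 3*w^2 - 6*w - 8) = (w - 4)*(w + 1)^2*(w^2 + 2*w - 8) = (w - 4)*(w + 1)^2*(w + 4)*(w - 2)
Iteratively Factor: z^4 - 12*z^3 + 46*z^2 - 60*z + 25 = (z - 5)*(z^3 - 7*z^2 + 11*z - 5) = (z - 5)*(z - 1)*(z^2 - 6*z + 5) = (z - 5)*(z - 1)^2*(z - 5)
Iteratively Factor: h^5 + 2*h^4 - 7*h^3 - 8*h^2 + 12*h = (h)*(h^4 + 2*h^3 - 7*h^2 - 8*h + 12) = h*(h + 2)*(h^3 - 7*h + 6) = h*(h - 2)*(h + 2)*(h^2 + 2*h - 3) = h*(h - 2)*(h - 1)*(h + 2)*(h + 3)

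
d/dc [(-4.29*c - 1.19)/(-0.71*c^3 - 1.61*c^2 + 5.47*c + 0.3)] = (-6.0918*c^3 - 9.4416*c^2 - 3.8318*c + 5.2223)/(0.5041*c^6 + 2.2862*c^5 - 5.1753*c^4 - 18.0394*c^3 + 28.9549*c^2 + 3.282*c + 0.09)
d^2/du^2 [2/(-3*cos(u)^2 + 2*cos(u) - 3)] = (-72*sin(u)^4 - 28*sin(u)^2 - 57*cos(u) + 9*cos(3*u) + 80)/(3*sin(u)^2 + 2*cos(u) - 6)^3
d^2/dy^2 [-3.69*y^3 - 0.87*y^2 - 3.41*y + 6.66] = -22.14*y - 1.74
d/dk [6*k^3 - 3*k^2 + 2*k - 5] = 18*k^2 - 6*k + 2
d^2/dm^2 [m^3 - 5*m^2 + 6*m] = 6*m - 10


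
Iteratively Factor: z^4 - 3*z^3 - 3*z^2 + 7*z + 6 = (z - 2)*(z^3 - z^2 - 5*z - 3) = (z - 2)*(z + 1)*(z^2 - 2*z - 3) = (z - 2)*(z + 1)^2*(z - 3)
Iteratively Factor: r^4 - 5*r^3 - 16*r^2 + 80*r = (r)*(r^3 - 5*r^2 - 16*r + 80) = r*(r + 4)*(r^2 - 9*r + 20) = r*(r - 4)*(r + 4)*(r - 5)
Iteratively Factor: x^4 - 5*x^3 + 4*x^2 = (x)*(x^3 - 5*x^2 + 4*x) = x*(x - 4)*(x^2 - x) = x^2*(x - 4)*(x - 1)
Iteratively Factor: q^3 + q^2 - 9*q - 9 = (q + 3)*(q^2 - 2*q - 3) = (q + 1)*(q + 3)*(q - 3)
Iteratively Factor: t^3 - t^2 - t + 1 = (t - 1)*(t^2 - 1) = (t - 1)*(t + 1)*(t - 1)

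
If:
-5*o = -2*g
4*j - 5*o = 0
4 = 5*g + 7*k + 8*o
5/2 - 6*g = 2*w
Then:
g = 5/12 - w/3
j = 5/24 - w/6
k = 41*w/105 + 1/12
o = 1/6 - 2*w/15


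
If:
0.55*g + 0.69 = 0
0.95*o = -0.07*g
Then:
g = -1.25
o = 0.09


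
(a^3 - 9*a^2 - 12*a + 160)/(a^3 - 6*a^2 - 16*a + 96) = (a^2 - 13*a + 40)/(a^2 - 10*a + 24)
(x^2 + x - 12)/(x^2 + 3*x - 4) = (x - 3)/(x - 1)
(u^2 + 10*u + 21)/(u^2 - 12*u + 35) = (u^2 + 10*u + 21)/(u^2 - 12*u + 35)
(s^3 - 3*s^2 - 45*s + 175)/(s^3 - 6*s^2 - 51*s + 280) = (s - 5)/(s - 8)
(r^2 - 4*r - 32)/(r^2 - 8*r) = (r + 4)/r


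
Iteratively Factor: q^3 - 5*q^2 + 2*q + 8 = (q + 1)*(q^2 - 6*q + 8) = (q - 4)*(q + 1)*(q - 2)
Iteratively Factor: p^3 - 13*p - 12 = (p + 3)*(p^2 - 3*p - 4) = (p - 4)*(p + 3)*(p + 1)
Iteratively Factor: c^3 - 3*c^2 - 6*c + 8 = (c - 1)*(c^2 - 2*c - 8) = (c - 4)*(c - 1)*(c + 2)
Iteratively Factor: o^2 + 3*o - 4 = (o - 1)*(o + 4)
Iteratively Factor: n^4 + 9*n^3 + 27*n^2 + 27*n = (n)*(n^3 + 9*n^2 + 27*n + 27) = n*(n + 3)*(n^2 + 6*n + 9) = n*(n + 3)^2*(n + 3)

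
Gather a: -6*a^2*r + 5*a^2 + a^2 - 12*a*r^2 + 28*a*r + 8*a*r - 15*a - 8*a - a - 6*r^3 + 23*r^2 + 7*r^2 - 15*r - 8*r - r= a^2*(6 - 6*r) + a*(-12*r^2 + 36*r - 24) - 6*r^3 + 30*r^2 - 24*r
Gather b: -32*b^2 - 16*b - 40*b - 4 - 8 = -32*b^2 - 56*b - 12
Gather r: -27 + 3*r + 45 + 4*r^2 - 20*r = 4*r^2 - 17*r + 18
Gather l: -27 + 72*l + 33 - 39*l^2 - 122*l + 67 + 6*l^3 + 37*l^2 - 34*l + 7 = 6*l^3 - 2*l^2 - 84*l + 80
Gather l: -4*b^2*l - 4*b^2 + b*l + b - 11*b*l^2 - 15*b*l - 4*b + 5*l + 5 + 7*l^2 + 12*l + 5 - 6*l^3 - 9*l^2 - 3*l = -4*b^2 - 3*b - 6*l^3 + l^2*(-11*b - 2) + l*(-4*b^2 - 14*b + 14) + 10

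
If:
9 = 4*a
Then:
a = 9/4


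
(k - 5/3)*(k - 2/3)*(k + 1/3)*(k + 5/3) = k^4 - k^3/3 - 3*k^2 + 25*k/27 + 50/81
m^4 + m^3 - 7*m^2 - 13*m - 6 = (m - 3)*(m + 1)^2*(m + 2)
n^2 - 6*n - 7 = (n - 7)*(n + 1)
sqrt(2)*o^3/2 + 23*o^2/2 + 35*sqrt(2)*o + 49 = (o + 7*sqrt(2)/2)*(o + 7*sqrt(2))*(sqrt(2)*o/2 + 1)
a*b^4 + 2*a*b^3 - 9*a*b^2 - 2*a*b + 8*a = (b - 2)*(b - 1)*(b + 4)*(a*b + a)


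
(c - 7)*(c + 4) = c^2 - 3*c - 28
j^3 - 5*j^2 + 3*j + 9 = (j - 3)^2*(j + 1)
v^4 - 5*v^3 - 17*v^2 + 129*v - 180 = (v - 4)*(v - 3)^2*(v + 5)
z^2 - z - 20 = (z - 5)*(z + 4)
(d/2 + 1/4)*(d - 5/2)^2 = d^3/2 - 9*d^2/4 + 15*d/8 + 25/16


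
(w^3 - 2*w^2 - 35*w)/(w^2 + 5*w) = w - 7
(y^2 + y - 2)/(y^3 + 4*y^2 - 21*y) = (y^2 + y - 2)/(y*(y^2 + 4*y - 21))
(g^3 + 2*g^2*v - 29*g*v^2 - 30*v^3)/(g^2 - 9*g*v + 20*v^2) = (-g^2 - 7*g*v - 6*v^2)/(-g + 4*v)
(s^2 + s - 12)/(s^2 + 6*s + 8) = (s - 3)/(s + 2)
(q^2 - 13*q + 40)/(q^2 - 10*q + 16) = (q - 5)/(q - 2)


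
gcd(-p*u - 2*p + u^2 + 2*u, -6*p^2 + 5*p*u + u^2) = p - u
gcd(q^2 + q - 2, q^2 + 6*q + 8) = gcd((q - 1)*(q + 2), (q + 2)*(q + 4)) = q + 2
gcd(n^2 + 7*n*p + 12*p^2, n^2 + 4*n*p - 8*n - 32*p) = n + 4*p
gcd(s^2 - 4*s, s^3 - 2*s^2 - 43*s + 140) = s - 4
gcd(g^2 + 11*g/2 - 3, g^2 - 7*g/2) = 1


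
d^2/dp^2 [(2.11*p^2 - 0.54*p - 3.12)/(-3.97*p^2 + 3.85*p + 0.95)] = (-47.4788179999999*p^3 + 247.296858*p^2 - 273.90618*p + 108.26791)/(62.570773*p^6 - 182.038395*p^5 + 131.61741*p^4 + 30.055025*p^3 - 31.49535*p^2 - 10.423875*p - 0.857375)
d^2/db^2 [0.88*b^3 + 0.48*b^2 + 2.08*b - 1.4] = 5.28*b + 0.96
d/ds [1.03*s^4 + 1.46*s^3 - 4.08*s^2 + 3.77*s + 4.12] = 4.12*s^3 + 4.38*s^2 - 8.16*s + 3.77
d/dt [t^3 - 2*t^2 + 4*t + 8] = 3*t^2 - 4*t + 4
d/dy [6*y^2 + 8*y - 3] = 12*y + 8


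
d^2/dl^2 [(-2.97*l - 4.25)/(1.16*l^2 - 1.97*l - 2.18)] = ((2.32*l - 1.97)*(2.97*l + 4.25)*(4.64*l - 3.94) + (20.6712*l - 1.8418)*(-1.16*l^2 + 1.97*l + 2.18))/(-1.16*l^2 + 1.97*l + 2.18)^3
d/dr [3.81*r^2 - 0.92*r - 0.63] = 7.62*r - 0.92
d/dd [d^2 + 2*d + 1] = 2*d + 2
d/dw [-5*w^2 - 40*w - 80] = -10*w - 40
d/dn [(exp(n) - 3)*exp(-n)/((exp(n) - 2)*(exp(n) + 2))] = (-2*exp(3*n) + 9*exp(2*n) - 12)*exp(-n)/(exp(4*n) - 8*exp(2*n) + 16)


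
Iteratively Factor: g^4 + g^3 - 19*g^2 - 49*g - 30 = (g + 3)*(g^3 - 2*g^2 - 13*g - 10) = (g - 5)*(g + 3)*(g^2 + 3*g + 2) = (g - 5)*(g + 1)*(g + 3)*(g + 2)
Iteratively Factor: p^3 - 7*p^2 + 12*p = (p - 3)*(p^2 - 4*p) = p*(p - 3)*(p - 4)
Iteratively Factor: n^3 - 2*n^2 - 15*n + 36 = (n - 3)*(n^2 + n - 12) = (n - 3)*(n + 4)*(n - 3)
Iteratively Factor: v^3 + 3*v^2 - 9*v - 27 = (v + 3)*(v^2 - 9) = (v + 3)^2*(v - 3)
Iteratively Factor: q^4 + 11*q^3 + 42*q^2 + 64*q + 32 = (q + 2)*(q^3 + 9*q^2 + 24*q + 16) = (q + 1)*(q + 2)*(q^2 + 8*q + 16) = (q + 1)*(q + 2)*(q + 4)*(q + 4)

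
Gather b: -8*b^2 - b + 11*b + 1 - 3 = -8*b^2 + 10*b - 2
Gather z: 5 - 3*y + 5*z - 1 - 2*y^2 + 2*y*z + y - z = -2*y^2 - 2*y + z*(2*y + 4) + 4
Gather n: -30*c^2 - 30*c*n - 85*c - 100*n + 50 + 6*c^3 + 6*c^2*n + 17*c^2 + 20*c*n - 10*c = 6*c^3 - 13*c^2 - 95*c + n*(6*c^2 - 10*c - 100) + 50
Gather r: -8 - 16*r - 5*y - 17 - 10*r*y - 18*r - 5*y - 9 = r*(-10*y - 34) - 10*y - 34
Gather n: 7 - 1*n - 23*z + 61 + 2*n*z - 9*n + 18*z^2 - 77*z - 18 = n*(2*z - 10) + 18*z^2 - 100*z + 50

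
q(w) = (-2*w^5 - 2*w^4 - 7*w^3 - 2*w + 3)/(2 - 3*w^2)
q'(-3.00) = 16.37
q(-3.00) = -20.88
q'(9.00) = 176.75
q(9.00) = 565.72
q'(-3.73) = 25.39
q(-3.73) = -36.00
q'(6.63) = 99.48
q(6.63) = 242.82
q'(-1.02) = -37.56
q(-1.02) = -11.16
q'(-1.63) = 3.23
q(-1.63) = -7.62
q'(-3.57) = 23.24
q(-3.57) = -32.11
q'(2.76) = 21.34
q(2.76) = 28.10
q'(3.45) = 30.97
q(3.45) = 46.05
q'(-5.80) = 62.24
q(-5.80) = -123.78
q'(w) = 6*w*(-2*w^5 - 2*w^4 - 7*w^3 - 2*w + 3)/(2 - 3*w^2)^2 + (-10*w^4 - 8*w^3 - 21*w^2 - 2)/(2 - 3*w^2)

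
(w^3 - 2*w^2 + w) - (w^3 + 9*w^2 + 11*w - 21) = -11*w^2 - 10*w + 21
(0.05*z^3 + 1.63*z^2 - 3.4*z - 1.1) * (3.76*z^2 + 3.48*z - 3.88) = 0.188*z^5 + 6.3028*z^4 - 7.3056*z^3 - 22.2924*z^2 + 9.364*z + 4.268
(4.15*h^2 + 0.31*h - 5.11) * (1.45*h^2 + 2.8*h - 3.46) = 6.0175*h^4 + 12.0695*h^3 - 20.9005*h^2 - 15.3806*h + 17.6806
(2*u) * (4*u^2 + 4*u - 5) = 8*u^3 + 8*u^2 - 10*u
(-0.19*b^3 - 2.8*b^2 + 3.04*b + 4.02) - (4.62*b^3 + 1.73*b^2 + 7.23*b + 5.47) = -4.81*b^3 - 4.53*b^2 - 4.19*b - 1.45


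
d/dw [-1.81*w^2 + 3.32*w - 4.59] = 3.32 - 3.62*w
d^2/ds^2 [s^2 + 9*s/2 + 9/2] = 2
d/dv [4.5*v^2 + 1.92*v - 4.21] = 9.0*v + 1.92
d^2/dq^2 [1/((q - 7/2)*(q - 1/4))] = 64*(48*q^2 - 180*q + 211)/(512*q^6 - 5760*q^5 + 22944*q^4 - 37080*q^3 + 20076*q^2 - 4410*q + 343)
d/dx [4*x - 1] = 4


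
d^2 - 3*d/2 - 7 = (d - 7/2)*(d + 2)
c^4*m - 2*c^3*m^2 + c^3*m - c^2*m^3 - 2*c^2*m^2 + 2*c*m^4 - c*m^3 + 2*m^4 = (c - 2*m)*(c - m)*(c + m)*(c*m + m)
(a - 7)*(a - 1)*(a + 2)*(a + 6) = a^4 - 45*a^2 - 40*a + 84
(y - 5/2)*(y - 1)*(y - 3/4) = y^3 - 17*y^2/4 + 41*y/8 - 15/8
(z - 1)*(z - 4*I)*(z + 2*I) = z^3 - z^2 - 2*I*z^2 + 8*z + 2*I*z - 8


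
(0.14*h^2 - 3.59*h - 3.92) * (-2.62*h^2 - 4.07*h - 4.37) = -0.3668*h^4 + 8.836*h^3 + 24.2699*h^2 + 31.6427*h + 17.1304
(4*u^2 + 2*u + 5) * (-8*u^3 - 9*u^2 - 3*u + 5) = -32*u^5 - 52*u^4 - 70*u^3 - 31*u^2 - 5*u + 25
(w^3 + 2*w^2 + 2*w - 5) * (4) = 4*w^3 + 8*w^2 + 8*w - 20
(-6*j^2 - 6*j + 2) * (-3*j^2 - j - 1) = 18*j^4 + 24*j^3 + 6*j^2 + 4*j - 2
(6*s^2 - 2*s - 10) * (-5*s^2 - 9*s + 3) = -30*s^4 - 44*s^3 + 86*s^2 + 84*s - 30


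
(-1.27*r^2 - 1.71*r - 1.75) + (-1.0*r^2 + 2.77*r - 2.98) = -2.27*r^2 + 1.06*r - 4.73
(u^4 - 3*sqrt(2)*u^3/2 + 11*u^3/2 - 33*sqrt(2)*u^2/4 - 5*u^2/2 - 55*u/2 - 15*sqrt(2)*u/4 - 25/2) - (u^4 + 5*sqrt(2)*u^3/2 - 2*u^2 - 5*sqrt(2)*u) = -4*sqrt(2)*u^3 + 11*u^3/2 - 33*sqrt(2)*u^2/4 - u^2/2 - 55*u/2 + 5*sqrt(2)*u/4 - 25/2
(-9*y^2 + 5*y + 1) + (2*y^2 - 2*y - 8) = -7*y^2 + 3*y - 7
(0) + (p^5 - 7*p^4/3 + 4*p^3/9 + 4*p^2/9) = p^5 - 7*p^4/3 + 4*p^3/9 + 4*p^2/9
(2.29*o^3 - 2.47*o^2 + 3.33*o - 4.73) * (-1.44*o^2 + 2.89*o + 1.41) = -3.2976*o^5 + 10.1749*o^4 - 8.7046*o^3 + 12.9522*o^2 - 8.9744*o - 6.6693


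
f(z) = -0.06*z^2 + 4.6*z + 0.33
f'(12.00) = 3.16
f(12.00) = 46.89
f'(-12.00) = 6.04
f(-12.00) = -63.51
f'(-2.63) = 4.92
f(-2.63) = -12.18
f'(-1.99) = 4.84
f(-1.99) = -9.06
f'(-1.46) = 4.78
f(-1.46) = -6.51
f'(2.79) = 4.27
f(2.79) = 12.70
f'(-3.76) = 5.05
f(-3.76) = -17.81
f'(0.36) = 4.56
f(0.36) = 1.98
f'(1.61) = 4.41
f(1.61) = 7.58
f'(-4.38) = 5.13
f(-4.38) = -20.97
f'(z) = 4.6 - 0.12*z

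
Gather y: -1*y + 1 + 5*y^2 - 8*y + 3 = 5*y^2 - 9*y + 4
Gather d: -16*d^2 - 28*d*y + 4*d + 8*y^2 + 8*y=-16*d^2 + d*(4 - 28*y) + 8*y^2 + 8*y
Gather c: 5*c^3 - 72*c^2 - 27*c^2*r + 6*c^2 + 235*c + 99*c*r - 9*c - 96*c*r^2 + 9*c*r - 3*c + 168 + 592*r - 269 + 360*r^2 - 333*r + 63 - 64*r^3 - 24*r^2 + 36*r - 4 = 5*c^3 + c^2*(-27*r - 66) + c*(-96*r^2 + 108*r + 223) - 64*r^3 + 336*r^2 + 295*r - 42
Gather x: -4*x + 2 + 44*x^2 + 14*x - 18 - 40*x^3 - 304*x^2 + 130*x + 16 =-40*x^3 - 260*x^2 + 140*x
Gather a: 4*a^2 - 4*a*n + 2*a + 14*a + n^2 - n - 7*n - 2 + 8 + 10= 4*a^2 + a*(16 - 4*n) + n^2 - 8*n + 16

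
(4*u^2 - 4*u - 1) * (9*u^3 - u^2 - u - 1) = 36*u^5 - 40*u^4 - 9*u^3 + u^2 + 5*u + 1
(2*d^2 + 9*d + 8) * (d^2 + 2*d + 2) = 2*d^4 + 13*d^3 + 30*d^2 + 34*d + 16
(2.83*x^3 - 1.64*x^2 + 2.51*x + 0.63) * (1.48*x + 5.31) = 4.1884*x^4 + 12.6001*x^3 - 4.9936*x^2 + 14.2605*x + 3.3453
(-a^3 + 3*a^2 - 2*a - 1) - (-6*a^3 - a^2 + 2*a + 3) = 5*a^3 + 4*a^2 - 4*a - 4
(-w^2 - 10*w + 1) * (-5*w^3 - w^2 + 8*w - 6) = 5*w^5 + 51*w^4 - 3*w^3 - 75*w^2 + 68*w - 6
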